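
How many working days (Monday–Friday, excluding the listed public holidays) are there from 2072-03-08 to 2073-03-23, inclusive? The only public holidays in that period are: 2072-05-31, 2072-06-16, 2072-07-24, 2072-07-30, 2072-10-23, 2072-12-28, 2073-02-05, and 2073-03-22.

269 working days

2072-03-08 is a Tuesday.
That's 381 days from start to end, counting both.
381 = 7 × 54 + 3, so there are 54 full weeks plus 3 extra days.
Each full week contributes 5 weekdays (Mon–Fri): 54 × 5 = 270.
The 3 extra days are Tuesday, Wednesday, Thursday — 3 of them qualify.
Total: 270 + 3 = 273.
Holidays: 2072-05-31 (Tue); 2072-06-16 (Thu); 2072-07-24 (Sun); 2072-07-30 (Sat); 2072-10-23 (Sun); 2072-12-28 (Wed); 2073-02-05 (Sun); 2073-03-22 (Wed).
4 of the 8 holidays fall on weekdays; the rest are weekends and were already excluded.
Business days: 273 − 4 = 269.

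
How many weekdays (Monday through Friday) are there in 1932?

1 January 1932 is a Friday.
That's 366 days from start to end, counting both.
366 = 7 × 52 + 2, so there are 52 full weeks plus 2 extra days.
Each full week contributes 5 weekdays (Mon–Fri): 52 × 5 = 260.
The 2 extra days are Fri, Sat — 1 of them qualifies.
Total: 260 + 1 = 261.

261 weekdays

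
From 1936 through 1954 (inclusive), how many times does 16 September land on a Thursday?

Day of week of September 16 in each year:
1936: Wed, 1937: Thu ✓, 1938: Fri, 1939: Sat, 1940: Mon, 1941: Tue, 1942: Wed, 1943: Thu ✓, 1944: Sat, 1945: Sun, 1946: Mon, 1947: Tue, 1948: Thu ✓, 1949: Fri, 1950: Sat, 1951: Sun, 1952: Tue, 1953: Wed, 1954: Thu ✓
Thursdays: 1937, 1943, 1948, 1954.

4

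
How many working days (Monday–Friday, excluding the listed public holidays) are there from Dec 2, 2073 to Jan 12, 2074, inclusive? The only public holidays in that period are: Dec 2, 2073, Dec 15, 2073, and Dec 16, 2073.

29 working days

Dec 2, 2073 is a Saturday.
That's 42 days from start to end, counting both.
42 = 7 × 6, so the span is exactly 6 full weeks.
Each full week contributes 5 weekdays (Mon–Fri): 6 × 5 = 30.
Holidays: Dec 2, 2073 (Sat); Dec 15, 2073 (Fri); Dec 16, 2073 (Sat).
1 of the 3 holidays fall on weekdays; the rest are weekends and were already excluded.
Business days: 30 − 1 = 29.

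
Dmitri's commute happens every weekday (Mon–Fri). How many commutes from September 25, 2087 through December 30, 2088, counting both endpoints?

331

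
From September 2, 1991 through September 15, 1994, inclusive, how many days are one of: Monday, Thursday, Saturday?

476

September 2, 1991 is a Monday.
The range spans 1110 days (inclusive of both endpoints).
1110 = 7 × 158 + 4, so there are 158 full weeks plus 4 extra days.
Each full week contributes 3 days from the set (Mon, Thu, Sat): 158 × 3 = 474.
The 4 extra days are Mon, Tue, Wed, Thu — 2 of them qualify.
Total: 474 + 2 = 476.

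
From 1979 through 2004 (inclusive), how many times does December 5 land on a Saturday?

4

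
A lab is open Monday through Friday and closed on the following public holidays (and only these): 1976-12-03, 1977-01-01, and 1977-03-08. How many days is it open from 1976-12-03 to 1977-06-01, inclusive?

127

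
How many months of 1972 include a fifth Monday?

A month has five Mondays exactly when Monday falls within its first (length − 28) days.
Jan: 31 days, starts Sat → 5 of Sat, Sun, Mon ✓
Feb: 29 days, starts Tue → 5 of Tue
Mar: 31 days, starts Wed → 5 of Wed, Thu, Fri
Apr: 30 days, starts Sat → 5 of Sat, Sun
May: 31 days, starts Mon → 5 of Mon, Tue, Wed ✓
Jun: 30 days, starts Thu → 5 of Thu, Fri
Jul: 31 days, starts Sat → 5 of Sat, Sun, Mon ✓
Aug: 31 days, starts Tue → 5 of Tue, Wed, Thu
Sep: 30 days, starts Fri → 5 of Fri, Sat
Oct: 31 days, starts Sun → 5 of Sun, Mon, Tue ✓
Nov: 30 days, starts Wed → 5 of Wed, Thu
Dec: 31 days, starts Fri → 5 of Fri, Sat, Sun
Months with five Mondays: Jan, May, Jul, Oct.

4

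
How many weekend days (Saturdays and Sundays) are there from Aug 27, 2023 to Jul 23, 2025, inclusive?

199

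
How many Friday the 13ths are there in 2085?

The 13th falls on a Friday when the month's 13th has weekday Fri.
Jan 13 is Sat; Feb 13 is Tue; Mar 13 is Tue; Apr 13 is Fri ✓; May 13 is Sun; Jun 13 is Wed; Jul 13 is Fri ✓; Aug 13 is Mon; Sep 13 is Thu; Oct 13 is Sat; Nov 13 is Tue; Dec 13 is Thu.
Friday the 13ths: Apr, Jul.

2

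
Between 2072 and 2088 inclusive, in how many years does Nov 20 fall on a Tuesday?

Day of week of November 20 in each year:
2072: Sun, 2073: Mon, 2074: Tue ✓, 2075: Wed, 2076: Fri, 2077: Sat, 2078: Sun, 2079: Mon, 2080: Wed, 2081: Thu, 2082: Fri, 2083: Sat, 2084: Mon, 2085: Tue ✓, 2086: Wed, 2087: Thu, 2088: Sat
Tuesdays: 2074, 2085.

2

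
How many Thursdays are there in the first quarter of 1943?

12

1943-01-01 is a Friday.
That's 90 days from start to end, counting both.
90 = 7 × 12 + 6, so there are 12 full weeks plus 6 extra days.
Each full week contributes one Thursday: 12 so far.
The 6 extra days are Fri, Sat, Sun, Mon, Tue, Wed — none qualify.
Total: 12 + 0 = 12.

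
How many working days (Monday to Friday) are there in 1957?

Jan 1, 1957 is a Tuesday.
The range spans 365 days (inclusive of both endpoints).
365 = 7 × 52 + 1, so there are 52 full weeks plus 1 extra day.
Each full week contributes 5 weekdays (Mon–Fri): 52 × 5 = 260.
The 1 extra day is Tue — 1 of them qualifies.
Total: 260 + 1 = 261.

261 weekdays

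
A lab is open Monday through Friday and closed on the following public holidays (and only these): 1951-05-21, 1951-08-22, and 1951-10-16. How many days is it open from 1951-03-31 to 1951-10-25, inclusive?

146 working days

1951-03-31 is a Saturday.
From 1951-03-31 to 1951-10-25 is 209 days inclusive.
209 = 7 × 29 + 6, so there are 29 full weeks plus 6 extra days.
Each full week contributes 5 weekdays (Mon–Fri): 29 × 5 = 145.
The 6 extra days are Sat, Sun, Mon, Tue, Wed, Thu — 4 of them qualify.
Total: 145 + 4 = 149.
Holidays: 1951-05-21 (Mon); 1951-08-22 (Wed); 1951-10-16 (Tue).
All 3 holidays fall on weekdays, so subtract 3.
Business days: 149 − 3 = 146.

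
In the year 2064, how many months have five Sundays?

A month has five Sundays exactly when Sunday falls within its first (length − 28) days.
Jan: 31 days, starts Tue → 5 of Tue, Wed, Thu
Feb: 29 days, starts Fri → 5 of Fri
Mar: 31 days, starts Sat → 5 of Sat, Sun, Mon ✓
Apr: 30 days, starts Tue → 5 of Tue, Wed
May: 31 days, starts Thu → 5 of Thu, Fri, Sat
Jun: 30 days, starts Sun → 5 of Sun, Mon ✓
Jul: 31 days, starts Tue → 5 of Tue, Wed, Thu
Aug: 31 days, starts Fri → 5 of Fri, Sat, Sun ✓
Sep: 30 days, starts Mon → 5 of Mon, Tue
Oct: 31 days, starts Wed → 5 of Wed, Thu, Fri
Nov: 30 days, starts Sat → 5 of Sat, Sun ✓
Dec: 31 days, starts Mon → 5 of Mon, Tue, Wed
Months with five Sundays: Mar, Jun, Aug, Nov.

4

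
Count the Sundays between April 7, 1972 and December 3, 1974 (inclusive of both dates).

April 7, 1972 is a Friday.
The range spans 971 days (inclusive of both endpoints).
971 = 7 × 138 + 5, so there are 138 full weeks plus 5 extra days.
Each full week contributes one Sunday: 138 so far.
The 5 extra days are Fri, Sat, Sun, Mon, Tue — 1 of them qualifies.
Total: 138 + 1 = 139.

139 Sundays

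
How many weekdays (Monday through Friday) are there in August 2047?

Aug 1, 2047 is a Thursday.
The range spans 31 days (inclusive of both endpoints).
31 = 7 × 4 + 3, so there are 4 full weeks plus 3 extra days.
Each full week contributes 5 weekdays (Mon–Fri): 4 × 5 = 20.
The 3 extra days are Thursday, Friday, Saturday — 2 of them qualify.
Total: 20 + 2 = 22.

22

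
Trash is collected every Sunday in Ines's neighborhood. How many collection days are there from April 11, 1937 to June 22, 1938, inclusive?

April 11, 1937 is a Sunday.
From April 11, 1937 to June 22, 1938 is 438 days inclusive.
438 = 7 × 62 + 4, so there are 62 full weeks plus 4 extra days.
Each full week contributes one Sunday: 62 so far.
The 4 extra days are Sunday, Monday, Tuesday, Wednesday — 1 of them qualifies.
Total: 62 + 1 = 63.

63 Sundays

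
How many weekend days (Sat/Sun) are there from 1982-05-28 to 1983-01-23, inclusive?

70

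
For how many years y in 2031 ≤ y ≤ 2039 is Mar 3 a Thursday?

Day of week of March 3 in each year:
2031: Mon, 2032: Wed, 2033: Thu ✓, 2034: Fri, 2035: Sat, 2036: Mon, 2037: Tue, 2038: Wed, 2039: Thu ✓
Thursdays: 2033, 2039.

2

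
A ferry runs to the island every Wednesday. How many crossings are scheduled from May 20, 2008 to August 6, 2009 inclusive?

64 Wednesdays

May 20, 2008 is a Tuesday.
From May 20, 2008 to August 6, 2009 is 444 days inclusive.
444 = 7 × 63 + 3, so there are 63 full weeks plus 3 extra days.
Each full week contributes one Wednesday: 63 so far.
The 3 extra days are Tuesday, Wednesday, Thursday — 1 of them qualifies.
Total: 63 + 1 = 64.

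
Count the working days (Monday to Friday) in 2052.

262

January 1, 2052 is a Monday.
That's 366 days from start to end, counting both.
366 = 7 × 52 + 2, so there are 52 full weeks plus 2 extra days.
Each full week contributes 5 weekdays (Mon–Fri): 52 × 5 = 260.
The 2 extra days are Monday, Tuesday — 2 of them qualify.
Total: 260 + 2 = 262.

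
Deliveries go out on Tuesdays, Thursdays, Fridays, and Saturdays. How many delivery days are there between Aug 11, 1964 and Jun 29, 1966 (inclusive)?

Aug 11, 1964 is a Tuesday.
That's 688 days from start to end, counting both.
688 = 7 × 98 + 2, so there are 98 full weeks plus 2 extra days.
Each full week contributes 4 days from the set (Tue, Thu, Fri, Sat): 98 × 4 = 392.
The 2 extra days are Tue, Wed — 1 of them qualifies.
Total: 392 + 1 = 393.

393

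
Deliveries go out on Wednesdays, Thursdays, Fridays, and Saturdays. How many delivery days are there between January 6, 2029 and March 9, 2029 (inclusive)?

36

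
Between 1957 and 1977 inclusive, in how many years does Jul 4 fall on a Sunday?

Day of week of July 4 in each year:
1957: Thu, 1958: Fri, 1959: Sat, 1960: Mon, 1961: Tue, 1962: Wed, 1963: Thu, 1964: Sat, 1965: Sun ✓, 1966: Mon, 1967: Tue, 1968: Thu, 1969: Fri, 1970: Sat, 1971: Sun ✓, 1972: Tue, 1973: Wed, 1974: Thu, 1975: Fri, 1976: Sun ✓, 1977: Mon
Sundays: 1965, 1971, 1976.

3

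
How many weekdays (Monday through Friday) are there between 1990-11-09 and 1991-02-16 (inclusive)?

71 weekdays

1990-11-09 is a Friday.
That's 100 days from start to end, counting both.
100 = 7 × 14 + 2, so there are 14 full weeks plus 2 extra days.
Each full week contributes 5 weekdays (Mon–Fri): 14 × 5 = 70.
The 2 extra days are Friday, Saturday — 1 of them qualifies.
Total: 70 + 1 = 71.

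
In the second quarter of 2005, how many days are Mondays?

13

Apr 1, 2005 is a Friday.
From Apr 1, 2005 to Jun 30, 2005 is 91 days inclusive.
91 = 7 × 13, so the span is exactly 13 full weeks.
Each full week contributes one Monday: 13 so far.
Total: 13.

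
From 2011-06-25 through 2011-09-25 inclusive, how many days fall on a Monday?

2011-06-25 is a Saturday.
The range spans 93 days (inclusive of both endpoints).
93 = 7 × 13 + 2, so there are 13 full weeks plus 2 extra days.
Each full week contributes one Monday: 13 so far.
The 2 extra days are Saturday, Sunday — none qualify.
Total: 13 + 0 = 13.

13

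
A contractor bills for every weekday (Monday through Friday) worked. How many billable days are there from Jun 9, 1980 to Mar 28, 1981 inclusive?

210

Jun 9, 1980 is a Monday.
The range spans 293 days (inclusive of both endpoints).
293 = 7 × 41 + 6, so there are 41 full weeks plus 6 extra days.
Each full week contributes 5 weekdays (Mon–Fri): 41 × 5 = 205.
The 6 extra days are Monday, Tuesday, Wednesday, Thursday, Friday, Saturday — 5 of them qualify.
Total: 205 + 5 = 210.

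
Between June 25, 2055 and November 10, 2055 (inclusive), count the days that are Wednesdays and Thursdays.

June 25, 2055 is a Friday.
From June 25, 2055 to November 10, 2055 is 139 days inclusive.
139 = 7 × 19 + 6, so there are 19 full weeks plus 6 extra days.
Each full week contributes 2 days from the set (Wed, Thu): 19 × 2 = 38.
The 6 extra days are Friday, Saturday, Sunday, Monday, Tuesday, Wednesday — 1 of them qualifies.
Total: 38 + 1 = 39.

39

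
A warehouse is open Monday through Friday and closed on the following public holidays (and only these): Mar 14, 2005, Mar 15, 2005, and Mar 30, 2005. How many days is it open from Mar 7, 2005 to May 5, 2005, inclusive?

Mar 7, 2005 is a Monday.
From Mar 7, 2005 to May 5, 2005 is 60 days inclusive.
60 = 7 × 8 + 4, so there are 8 full weeks plus 4 extra days.
Each full week contributes 5 weekdays (Mon–Fri): 8 × 5 = 40.
The 4 extra days are Mon, Tue, Wed, Thu — 4 of them qualify.
Total: 40 + 4 = 44.
Holidays: Mar 14, 2005 (Mon); Mar 15, 2005 (Tue); Mar 30, 2005 (Wed).
All 3 holidays fall on weekdays, so subtract 3.
Business days: 44 − 3 = 41.

41 working days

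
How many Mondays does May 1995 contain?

May 1, 1995 is a Monday.
From May 1, 1995 to May 31, 1995 is 31 days inclusive.
31 = 7 × 4 + 3, so there are 4 full weeks plus 3 extra days.
Each full week contributes one Monday: 4 so far.
The 3 extra days are Monday, Tuesday, Wednesday — 1 of them qualifies.
Total: 4 + 1 = 5.

5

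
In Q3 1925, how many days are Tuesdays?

13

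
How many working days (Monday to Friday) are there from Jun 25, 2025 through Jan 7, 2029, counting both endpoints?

923 weekdays

Jun 25, 2025 is a Wednesday.
That's 1293 days from start to end, counting both.
1293 = 7 × 184 + 5, so there are 184 full weeks plus 5 extra days.
Each full week contributes 5 weekdays (Mon–Fri): 184 × 5 = 920.
The 5 extra days are Wednesday, Thursday, Friday, Saturday, Sunday — 3 of them qualify.
Total: 920 + 3 = 923.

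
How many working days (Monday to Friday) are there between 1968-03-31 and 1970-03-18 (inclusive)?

513 weekdays

1968-03-31 is a Sunday.
The range spans 718 days (inclusive of both endpoints).
718 = 7 × 102 + 4, so there are 102 full weeks plus 4 extra days.
Each full week contributes 5 weekdays (Mon–Fri): 102 × 5 = 510.
The 4 extra days are Sunday, Monday, Tuesday, Wednesday — 3 of them qualify.
Total: 510 + 3 = 513.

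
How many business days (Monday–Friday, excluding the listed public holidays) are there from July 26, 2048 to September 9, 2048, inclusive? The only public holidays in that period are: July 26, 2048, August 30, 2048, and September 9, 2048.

32

July 26, 2048 is a Sunday.
The range spans 46 days (inclusive of both endpoints).
46 = 7 × 6 + 4, so there are 6 full weeks plus 4 extra days.
Each full week contributes 5 weekdays (Mon–Fri): 6 × 5 = 30.
The 4 extra days are Sunday, Monday, Tuesday, Wednesday — 3 of them qualify.
Total: 30 + 3 = 33.
Holidays: July 26, 2048 (Sun); August 30, 2048 (Sun); September 9, 2048 (Wed).
1 of the 3 holidays fall on weekdays; the rest are weekends and were already excluded.
Business days: 33 − 1 = 32.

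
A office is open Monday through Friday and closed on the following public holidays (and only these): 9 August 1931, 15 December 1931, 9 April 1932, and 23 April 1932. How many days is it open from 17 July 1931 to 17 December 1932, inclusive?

370

17 July 1931 is a Friday.
From 17 July 1931 to 17 December 1932 is 520 days inclusive.
520 = 7 × 74 + 2, so there are 74 full weeks plus 2 extra days.
Each full week contributes 5 weekdays (Mon–Fri): 74 × 5 = 370.
The 2 extra days are Friday, Saturday — 1 of them qualifies.
Total: 370 + 1 = 371.
Holidays: 9 August 1931 (Sun); 15 December 1931 (Tue); 9 April 1932 (Sat); 23 April 1932 (Sat).
1 of the 4 holidays fall on weekdays; the rest are weekends and were already excluded.
Business days: 371 − 1 = 370.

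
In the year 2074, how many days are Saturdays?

52

1 January 2074 is a Monday.
That's 365 days from start to end, counting both.
365 = 7 × 52 + 1, so there are 52 full weeks plus 1 extra day.
Each full week contributes one Saturday: 52 so far.
The 1 extra day is Monday — none qualify.
Total: 52 + 0 = 52.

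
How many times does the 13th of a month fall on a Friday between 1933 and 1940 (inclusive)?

Friday-the-13ths by year:
1933: Jan, Oct
1934: Apr, Jul
1935: Sep, Dec
1936: Mar, Nov
1937: Aug
1938: May
1939: Jan, Oct
1940: Sep, Dec

14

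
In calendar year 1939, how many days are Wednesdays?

1939-01-01 is a Sunday.
That's 365 days from start to end, counting both.
365 = 7 × 52 + 1, so there are 52 full weeks plus 1 extra day.
Each full week contributes one Wednesday: 52 so far.
The 1 extra day is Sun — none qualify.
Total: 52 + 0 = 52.

52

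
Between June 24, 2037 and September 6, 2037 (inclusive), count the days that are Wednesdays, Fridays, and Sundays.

June 24, 2037 is a Wednesday.
From June 24, 2037 to September 6, 2037 is 75 days inclusive.
75 = 7 × 10 + 5, so there are 10 full weeks plus 5 extra days.
Each full week contributes 3 days from the set (Wed, Fri, Sun): 10 × 3 = 30.
The 5 extra days are Wed, Thu, Fri, Sat, Sun — 3 of them qualify.
Total: 30 + 3 = 33.

33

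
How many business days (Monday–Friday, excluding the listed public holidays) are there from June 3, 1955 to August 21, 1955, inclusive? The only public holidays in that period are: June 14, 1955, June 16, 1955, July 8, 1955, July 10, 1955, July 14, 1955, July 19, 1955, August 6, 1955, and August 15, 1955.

June 3, 1955 is a Friday.
The range spans 80 days (inclusive of both endpoints).
80 = 7 × 11 + 3, so there are 11 full weeks plus 3 extra days.
Each full week contributes 5 weekdays (Mon–Fri): 11 × 5 = 55.
The 3 extra days are Fri, Sat, Sun — 1 of them qualifies.
Total: 55 + 1 = 56.
Holidays: June 14, 1955 (Tue); June 16, 1955 (Thu); July 8, 1955 (Fri); July 10, 1955 (Sun); July 14, 1955 (Thu); July 19, 1955 (Tue); August 6, 1955 (Sat); August 15, 1955 (Mon).
6 of the 8 holidays fall on weekdays; the rest are weekends and were already excluded.
Business days: 56 − 6 = 50.

50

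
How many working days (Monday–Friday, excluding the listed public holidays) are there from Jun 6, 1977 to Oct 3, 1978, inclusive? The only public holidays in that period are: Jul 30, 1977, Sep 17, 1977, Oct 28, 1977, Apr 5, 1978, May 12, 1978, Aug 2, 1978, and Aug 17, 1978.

Jun 6, 1977 is a Monday.
From Jun 6, 1977 to Oct 3, 1978 is 485 days inclusive.
485 = 7 × 69 + 2, so there are 69 full weeks plus 2 extra days.
Each full week contributes 5 weekdays (Mon–Fri): 69 × 5 = 345.
The 2 extra days are Monday, Tuesday — 2 of them qualify.
Total: 345 + 2 = 347.
Holidays: Jul 30, 1977 (Sat); Sep 17, 1977 (Sat); Oct 28, 1977 (Fri); Apr 5, 1978 (Wed); May 12, 1978 (Fri); Aug 2, 1978 (Wed); Aug 17, 1978 (Thu).
5 of the 7 holidays fall on weekdays; the rest are weekends and were already excluded.
Business days: 347 − 5 = 342.

342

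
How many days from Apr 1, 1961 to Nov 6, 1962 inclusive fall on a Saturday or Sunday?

168

Apr 1, 1961 is a Saturday.
The range spans 585 days (inclusive of both endpoints).
585 = 7 × 83 + 4, so there are 83 full weeks plus 4 extra days.
Each full week contributes 2 days from the set (Sat, Sun): 83 × 2 = 166.
The 4 extra days are Saturday, Sunday, Monday, Tuesday — 2 of them qualify.
Total: 166 + 2 = 168.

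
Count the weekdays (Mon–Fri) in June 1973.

21 weekdays

June 1, 1973 is a Friday.
From June 1, 1973 to June 30, 1973 is 30 days inclusive.
30 = 7 × 4 + 2, so there are 4 full weeks plus 2 extra days.
Each full week contributes 5 weekdays (Mon–Fri): 4 × 5 = 20.
The 2 extra days are Fri, Sat — 1 of them qualifies.
Total: 20 + 1 = 21.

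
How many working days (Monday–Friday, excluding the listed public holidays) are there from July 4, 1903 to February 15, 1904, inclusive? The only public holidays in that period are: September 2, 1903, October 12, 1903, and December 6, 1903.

July 4, 1903 is a Saturday.
That's 227 days from start to end, counting both.
227 = 7 × 32 + 3, so there are 32 full weeks plus 3 extra days.
Each full week contributes 5 weekdays (Mon–Fri): 32 × 5 = 160.
The 3 extra days are Sat, Sun, Mon — 1 of them qualifies.
Total: 160 + 1 = 161.
Holidays: September 2, 1903 (Wed); October 12, 1903 (Mon); December 6, 1903 (Sun).
2 of the 3 holidays fall on weekdays; the rest are weekends and were already excluded.
Business days: 161 − 2 = 159.

159 working days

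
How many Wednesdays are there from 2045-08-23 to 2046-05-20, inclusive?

2045-08-23 is a Wednesday.
The range spans 271 days (inclusive of both endpoints).
271 = 7 × 38 + 5, so there are 38 full weeks plus 5 extra days.
Each full week contributes one Wednesday: 38 so far.
The 5 extra days are Wed, Thu, Fri, Sat, Sun — 1 of them qualifies.
Total: 38 + 1 = 39.

39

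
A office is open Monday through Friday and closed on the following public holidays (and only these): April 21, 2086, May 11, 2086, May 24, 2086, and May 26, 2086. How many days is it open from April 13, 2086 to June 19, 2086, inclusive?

April 13, 2086 is a Saturday.
From April 13, 2086 to June 19, 2086 is 68 days inclusive.
68 = 7 × 9 + 5, so there are 9 full weeks plus 5 extra days.
Each full week contributes 5 weekdays (Mon–Fri): 9 × 5 = 45.
The 5 extra days are Saturday, Sunday, Monday, Tuesday, Wednesday — 3 of them qualify.
Total: 45 + 3 = 48.
Holidays: April 21, 2086 (Sun); May 11, 2086 (Sat); May 24, 2086 (Fri); May 26, 2086 (Sun).
1 of the 4 holidays fall on weekdays; the rest are weekends and were already excluded.
Business days: 48 − 1 = 47.

47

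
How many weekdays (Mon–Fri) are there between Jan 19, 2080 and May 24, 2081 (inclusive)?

351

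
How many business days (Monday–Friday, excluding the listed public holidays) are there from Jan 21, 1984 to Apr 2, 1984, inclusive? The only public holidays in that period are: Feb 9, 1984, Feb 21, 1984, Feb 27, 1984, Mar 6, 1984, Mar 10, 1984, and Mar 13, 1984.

Jan 21, 1984 is a Saturday.
That's 73 days from start to end, counting both.
73 = 7 × 10 + 3, so there are 10 full weeks plus 3 extra days.
Each full week contributes 5 weekdays (Mon–Fri): 10 × 5 = 50.
The 3 extra days are Sat, Sun, Mon — 1 of them qualifies.
Total: 50 + 1 = 51.
Holidays: Feb 9, 1984 (Thu); Feb 21, 1984 (Tue); Feb 27, 1984 (Mon); Mar 6, 1984 (Tue); Mar 10, 1984 (Sat); Mar 13, 1984 (Tue).
5 of the 6 holidays fall on weekdays; the rest are weekends and were already excluded.
Business days: 51 − 5 = 46.

46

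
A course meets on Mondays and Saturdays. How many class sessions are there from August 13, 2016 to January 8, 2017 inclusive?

43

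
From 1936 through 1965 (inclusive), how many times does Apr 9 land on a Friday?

Day of week of April 9 in each year:
1936: Thu, 1937: Fri ✓, 1938: Sat, 1939: Sun, 1940: Tue, 1941: Wed, 1942: Thu, 1943: Fri ✓, 1944: Sun, 1945: Mon, 1946: Tue, 1947: Wed, 1948: Fri ✓, 1949: Sat, 1950: Sun, 1951: Mon, 1952: Wed, 1953: Thu, 1954: Fri ✓, 1955: Sat, 1956: Mon, 1957: Tue, 1958: Wed, 1959: Thu, 1960: Sat, 1961: Sun, 1962: Mon, 1963: Tue, 1964: Thu, 1965: Fri ✓
Fridays: 1937, 1943, 1948, 1954, 1965.

5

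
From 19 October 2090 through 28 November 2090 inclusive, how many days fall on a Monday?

6

19 October 2090 is a Thursday.
The range spans 41 days (inclusive of both endpoints).
41 = 7 × 5 + 6, so there are 5 full weeks plus 6 extra days.
Each full week contributes one Monday: 5 so far.
The 6 extra days are Thu, Fri, Sat, Sun, Mon, Tue — 1 of them qualifies.
Total: 5 + 1 = 6.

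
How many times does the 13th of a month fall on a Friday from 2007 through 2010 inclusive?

7

Friday-the-13ths by year:
2007: Apr, Jul
2008: Jun
2009: Feb, Mar, Nov
2010: Aug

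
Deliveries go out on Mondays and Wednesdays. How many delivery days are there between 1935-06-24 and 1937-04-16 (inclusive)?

1935-06-24 is a Monday.
The range spans 663 days (inclusive of both endpoints).
663 = 7 × 94 + 5, so there are 94 full weeks plus 5 extra days.
Each full week contributes 2 days from the set (Mon, Wed): 94 × 2 = 188.
The 5 extra days are Monday, Tuesday, Wednesday, Thursday, Friday — 2 of them qualify.
Total: 188 + 2 = 190.

190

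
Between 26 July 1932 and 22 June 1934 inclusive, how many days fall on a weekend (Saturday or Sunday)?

198

26 July 1932 is a Tuesday.
The range spans 697 days (inclusive of both endpoints).
697 = 7 × 99 + 4, so there are 99 full weeks plus 4 extra days.
Each full week contributes 2 weekend days (Sat, Sun): 99 × 2 = 198.
The 4 extra days are Tue, Wed, Thu, Fri — none qualify.
Total: 198 + 0 = 198.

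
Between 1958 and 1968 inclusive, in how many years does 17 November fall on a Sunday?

2

Day of week of November 17 in each year:
1958: Mon, 1959: Tue, 1960: Thu, 1961: Fri, 1962: Sat, 1963: Sun ✓, 1964: Tue, 1965: Wed, 1966: Thu, 1967: Fri, 1968: Sun ✓
Sundays: 1963, 1968.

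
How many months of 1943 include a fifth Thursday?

4

A month has five Thursdays exactly when Thursday falls within its first (length − 28) days.
Jan: 31 days, starts Fri → 5 of Fri, Sat, Sun
Feb: 28 days, starts Mon → 5 of (none)
Mar: 31 days, starts Mon → 5 of Mon, Tue, Wed
Apr: 30 days, starts Thu → 5 of Thu, Fri ✓
May: 31 days, starts Sat → 5 of Sat, Sun, Mon
Jun: 30 days, starts Tue → 5 of Tue, Wed
Jul: 31 days, starts Thu → 5 of Thu, Fri, Sat ✓
Aug: 31 days, starts Sun → 5 of Sun, Mon, Tue
Sep: 30 days, starts Wed → 5 of Wed, Thu ✓
Oct: 31 days, starts Fri → 5 of Fri, Sat, Sun
Nov: 30 days, starts Mon → 5 of Mon, Tue
Dec: 31 days, starts Wed → 5 of Wed, Thu, Fri ✓
Months with five Thursdays: Apr, Jul, Sep, Dec.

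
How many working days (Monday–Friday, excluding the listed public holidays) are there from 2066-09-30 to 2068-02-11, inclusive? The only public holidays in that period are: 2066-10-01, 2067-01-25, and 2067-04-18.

354 working days

2066-09-30 is a Thursday.
The range spans 500 days (inclusive of both endpoints).
500 = 7 × 71 + 3, so there are 71 full weeks plus 3 extra days.
Each full week contributes 5 weekdays (Mon–Fri): 71 × 5 = 355.
The 3 extra days are Thu, Fri, Sat — 2 of them qualify.
Total: 355 + 2 = 357.
Holidays: 2066-10-01 (Fri); 2067-01-25 (Tue); 2067-04-18 (Mon).
All 3 holidays fall on weekdays, so subtract 3.
Business days: 357 − 3 = 354.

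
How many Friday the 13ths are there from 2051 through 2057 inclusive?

12

Friday-the-13ths by year:
2051: Jan, Oct
2052: Sep, Dec
2053: Jun
2054: Feb, Mar, Nov
2055: Aug
2056: Oct
2057: Apr, Jul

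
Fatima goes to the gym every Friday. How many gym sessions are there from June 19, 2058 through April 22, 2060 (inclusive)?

June 19, 2058 is a Wednesday.
The range spans 674 days (inclusive of both endpoints).
674 = 7 × 96 + 2, so there are 96 full weeks plus 2 extra days.
Each full week contributes one Friday: 96 so far.
The 2 extra days are Wed, Thu — none qualify.
Total: 96 + 0 = 96.

96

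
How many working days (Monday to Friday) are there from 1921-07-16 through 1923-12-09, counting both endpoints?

625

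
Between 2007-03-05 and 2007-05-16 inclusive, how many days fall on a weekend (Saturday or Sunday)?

2007-03-05 is a Monday.
From 2007-03-05 to 2007-05-16 is 73 days inclusive.
73 = 7 × 10 + 3, so there are 10 full weeks plus 3 extra days.
Each full week contributes 2 weekend days (Sat, Sun): 10 × 2 = 20.
The 3 extra days are Mon, Tue, Wed — none qualify.
Total: 20 + 0 = 20.

20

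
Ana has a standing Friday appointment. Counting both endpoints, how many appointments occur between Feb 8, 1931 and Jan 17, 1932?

49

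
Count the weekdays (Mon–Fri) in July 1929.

1 July 1929 is a Monday.
From 1 July 1929 to 31 July 1929 is 31 days inclusive.
31 = 7 × 4 + 3, so there are 4 full weeks plus 3 extra days.
Each full week contributes 5 weekdays (Mon–Fri): 4 × 5 = 20.
The 3 extra days are Mon, Tue, Wed — 3 of them qualify.
Total: 20 + 3 = 23.

23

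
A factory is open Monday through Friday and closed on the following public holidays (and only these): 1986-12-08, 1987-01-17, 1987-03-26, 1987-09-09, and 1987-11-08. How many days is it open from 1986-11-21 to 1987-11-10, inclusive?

1986-11-21 is a Friday.
From 1986-11-21 to 1987-11-10 is 355 days inclusive.
355 = 7 × 50 + 5, so there are 50 full weeks plus 5 extra days.
Each full week contributes 5 weekdays (Mon–Fri): 50 × 5 = 250.
The 5 extra days are Friday, Saturday, Sunday, Monday, Tuesday — 3 of them qualify.
Total: 250 + 3 = 253.
Holidays: 1986-12-08 (Mon); 1987-01-17 (Sat); 1987-03-26 (Thu); 1987-09-09 (Wed); 1987-11-08 (Sun).
3 of the 5 holidays fall on weekdays; the rest are weekends and were already excluded.
Business days: 253 − 3 = 250.

250 working days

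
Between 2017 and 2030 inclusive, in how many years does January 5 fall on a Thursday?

2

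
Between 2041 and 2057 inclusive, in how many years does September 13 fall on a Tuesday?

2

Day of week of September 13 in each year:
2041: Fri, 2042: Sat, 2043: Sun, 2044: Tue ✓, 2045: Wed, 2046: Thu, 2047: Fri, 2048: Sun, 2049: Mon, 2050: Tue ✓, 2051: Wed, 2052: Fri, 2053: Sat, 2054: Sun, 2055: Mon, 2056: Wed, 2057: Thu
Tuesdays: 2044, 2050.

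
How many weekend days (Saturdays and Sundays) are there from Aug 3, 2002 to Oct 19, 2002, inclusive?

23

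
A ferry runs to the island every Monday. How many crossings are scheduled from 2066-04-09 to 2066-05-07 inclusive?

4

2066-04-09 is a Friday.
The range spans 29 days (inclusive of both endpoints).
29 = 7 × 4 + 1, so there are 4 full weeks plus 1 extra day.
Each full week contributes one Monday: 4 so far.
The 1 extra day is Friday — none qualify.
Total: 4 + 0 = 4.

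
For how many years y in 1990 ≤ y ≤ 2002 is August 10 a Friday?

Day of week of August 10 in each year:
1990: Fri ✓, 1991: Sat, 1992: Mon, 1993: Tue, 1994: Wed, 1995: Thu, 1996: Sat, 1997: Sun, 1998: Mon, 1999: Tue, 2000: Thu, 2001: Fri ✓, 2002: Sat
Fridays: 1990, 2001.

2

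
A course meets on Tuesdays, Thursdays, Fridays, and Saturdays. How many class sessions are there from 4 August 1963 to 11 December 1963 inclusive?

73

4 August 1963 is a Sunday.
From 4 August 1963 to 11 December 1963 is 130 days inclusive.
130 = 7 × 18 + 4, so there are 18 full weeks plus 4 extra days.
Each full week contributes 4 days from the set (Tue, Thu, Fri, Sat): 18 × 4 = 72.
The 4 extra days are Sun, Mon, Tue, Wed — 1 of them qualifies.
Total: 72 + 1 = 73.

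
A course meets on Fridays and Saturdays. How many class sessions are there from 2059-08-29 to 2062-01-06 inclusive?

247

2059-08-29 is a Friday.
From 2059-08-29 to 2062-01-06 is 862 days inclusive.
862 = 7 × 123 + 1, so there are 123 full weeks plus 1 extra day.
Each full week contributes 2 days from the set (Fri, Sat): 123 × 2 = 246.
The 1 extra day is Friday — 1 of them qualifies.
Total: 246 + 1 = 247.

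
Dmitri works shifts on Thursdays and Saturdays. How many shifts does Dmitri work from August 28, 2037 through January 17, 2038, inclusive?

August 28, 2037 is a Friday.
From August 28, 2037 to January 17, 2038 is 143 days inclusive.
143 = 7 × 20 + 3, so there are 20 full weeks plus 3 extra days.
Each full week contributes 2 days from the set (Thu, Sat): 20 × 2 = 40.
The 3 extra days are Friday, Saturday, Sunday — 1 of them qualifies.
Total: 40 + 1 = 41.

41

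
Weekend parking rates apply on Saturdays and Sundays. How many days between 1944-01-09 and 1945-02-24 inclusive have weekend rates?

118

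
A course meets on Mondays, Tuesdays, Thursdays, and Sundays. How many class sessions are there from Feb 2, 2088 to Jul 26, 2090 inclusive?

Feb 2, 2088 is a Monday.
From Feb 2, 2088 to Jul 26, 2090 is 906 days inclusive.
906 = 7 × 129 + 3, so there are 129 full weeks plus 3 extra days.
Each full week contributes 4 days from the set (Mon, Tue, Thu, Sun): 129 × 4 = 516.
The 3 extra days are Mon, Tue, Wed — 2 of them qualify.
Total: 516 + 2 = 518.

518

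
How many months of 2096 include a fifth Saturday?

4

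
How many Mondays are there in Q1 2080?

13

Jan 1, 2080 is a Monday.
That's 91 days from start to end, counting both.
91 = 7 × 13, so the span is exactly 13 full weeks.
Each full week contributes one Monday: 13 so far.
Total: 13.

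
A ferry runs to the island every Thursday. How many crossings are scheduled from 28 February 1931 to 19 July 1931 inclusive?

28 February 1931 is a Saturday.
From 28 February 1931 to 19 July 1931 is 142 days inclusive.
142 = 7 × 20 + 2, so there are 20 full weeks plus 2 extra days.
Each full week contributes one Thursday: 20 so far.
The 2 extra days are Saturday, Sunday — none qualify.
Total: 20 + 0 = 20.

20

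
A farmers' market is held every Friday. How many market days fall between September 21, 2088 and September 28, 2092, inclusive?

210 Fridays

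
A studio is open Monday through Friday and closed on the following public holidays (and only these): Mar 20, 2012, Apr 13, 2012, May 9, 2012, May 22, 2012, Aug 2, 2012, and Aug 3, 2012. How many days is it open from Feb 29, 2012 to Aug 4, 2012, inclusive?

107

Feb 29, 2012 is a Wednesday.
From Feb 29, 2012 to Aug 4, 2012 is 158 days inclusive.
158 = 7 × 22 + 4, so there are 22 full weeks plus 4 extra days.
Each full week contributes 5 weekdays (Mon–Fri): 22 × 5 = 110.
The 4 extra days are Wed, Thu, Fri, Sat — 3 of them qualify.
Total: 110 + 3 = 113.
Holidays: Mar 20, 2012 (Tue); Apr 13, 2012 (Fri); May 9, 2012 (Wed); May 22, 2012 (Tue); Aug 2, 2012 (Thu); Aug 3, 2012 (Fri).
All 6 holidays fall on weekdays, so subtract 6.
Business days: 113 − 6 = 107.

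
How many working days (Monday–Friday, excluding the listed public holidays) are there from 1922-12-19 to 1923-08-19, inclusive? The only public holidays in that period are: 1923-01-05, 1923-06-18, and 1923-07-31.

1922-12-19 is a Tuesday.
That's 244 days from start to end, counting both.
244 = 7 × 34 + 6, so there are 34 full weeks plus 6 extra days.
Each full week contributes 5 weekdays (Mon–Fri): 34 × 5 = 170.
The 6 extra days are Tue, Wed, Thu, Fri, Sat, Sun — 4 of them qualify.
Total: 170 + 4 = 174.
Holidays: 1923-01-05 (Fri); 1923-06-18 (Mon); 1923-07-31 (Tue).
All 3 holidays fall on weekdays, so subtract 3.
Business days: 174 − 3 = 171.

171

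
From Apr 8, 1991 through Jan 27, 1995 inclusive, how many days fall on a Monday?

199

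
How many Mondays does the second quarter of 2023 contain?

13

Apr 1, 2023 is a Saturday.
The range spans 91 days (inclusive of both endpoints).
91 = 7 × 13, so the span is exactly 13 full weeks.
Each full week contributes one Monday: 13 so far.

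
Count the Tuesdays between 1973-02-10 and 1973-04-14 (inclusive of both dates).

1973-02-10 is a Saturday.
From 1973-02-10 to 1973-04-14 is 64 days inclusive.
64 = 7 × 9 + 1, so there are 9 full weeks plus 1 extra day.
Each full week contributes one Tuesday: 9 so far.
The 1 extra day is Sat — none qualify.
Total: 9 + 0 = 9.

9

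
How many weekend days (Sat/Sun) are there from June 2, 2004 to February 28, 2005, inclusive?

78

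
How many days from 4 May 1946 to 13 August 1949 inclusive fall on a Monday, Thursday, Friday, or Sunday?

684

4 May 1946 is a Saturday.
From 4 May 1946 to 13 August 1949 is 1198 days inclusive.
1198 = 7 × 171 + 1, so there are 171 full weeks plus 1 extra day.
Each full week contributes 4 days from the set (Mon, Thu, Fri, Sun): 171 × 4 = 684.
The 1 extra day is Saturday — none qualify.
Total: 684 + 0 = 684.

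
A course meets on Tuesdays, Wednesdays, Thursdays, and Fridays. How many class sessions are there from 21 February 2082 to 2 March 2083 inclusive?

213

21 February 2082 is a Saturday.
From 21 February 2082 to 2 March 2083 is 375 days inclusive.
375 = 7 × 53 + 4, so there are 53 full weeks plus 4 extra days.
Each full week contributes 4 days from the set (Tue, Wed, Thu, Fri): 53 × 4 = 212.
The 4 extra days are Saturday, Sunday, Monday, Tuesday — 1 of them qualifies.
Total: 212 + 1 = 213.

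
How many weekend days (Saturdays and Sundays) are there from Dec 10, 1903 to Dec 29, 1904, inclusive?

Dec 10, 1903 is a Thursday.
From Dec 10, 1903 to Dec 29, 1904 is 386 days inclusive.
386 = 7 × 55 + 1, so there are 55 full weeks plus 1 extra day.
Each full week contributes 2 weekend days (Sat, Sun): 55 × 2 = 110.
The 1 extra day is Thursday — none qualify.
Total: 110 + 0 = 110.

110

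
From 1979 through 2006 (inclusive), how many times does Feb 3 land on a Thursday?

4

Day of week of February 3 in each year:
1979: Sat, 1980: Sun, 1981: Tue, 1982: Wed, 1983: Thu ✓, 1984: Fri, 1985: Sun, 1986: Mon, 1987: Tue, 1988: Wed, 1989: Fri, 1990: Sat, 1991: Sun, 1992: Mon, 1993: Wed, 1994: Thu ✓, 1995: Fri, 1996: Sat, 1997: Mon, 1998: Tue, 1999: Wed, 2000: Thu ✓, 2001: Sat, 2002: Sun, 2003: Mon, 2004: Tue, 2005: Thu ✓, 2006: Fri
Thursdays: 1983, 1994, 2000, 2005.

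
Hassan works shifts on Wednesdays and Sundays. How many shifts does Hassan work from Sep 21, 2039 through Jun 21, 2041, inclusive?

Sep 21, 2039 is a Wednesday.
The range spans 640 days (inclusive of both endpoints).
640 = 7 × 91 + 3, so there are 91 full weeks plus 3 extra days.
Each full week contributes 2 days from the set (Wed, Sun): 91 × 2 = 182.
The 3 extra days are Wednesday, Thursday, Friday — 1 of them qualifies.
Total: 182 + 1 = 183.

183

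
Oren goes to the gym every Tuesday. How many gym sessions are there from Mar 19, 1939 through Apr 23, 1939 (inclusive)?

5

Mar 19, 1939 is a Sunday.
That's 36 days from start to end, counting both.
36 = 7 × 5 + 1, so there are 5 full weeks plus 1 extra day.
Each full week contributes one Tuesday: 5 so far.
The 1 extra day is Sun — none qualify.
Total: 5 + 0 = 5.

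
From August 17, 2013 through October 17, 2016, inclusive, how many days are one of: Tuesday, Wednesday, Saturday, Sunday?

August 17, 2013 is a Saturday.
From August 17, 2013 to October 17, 2016 is 1158 days inclusive.
1158 = 7 × 165 + 3, so there are 165 full weeks plus 3 extra days.
Each full week contributes 4 days from the set (Tue, Wed, Sat, Sun): 165 × 4 = 660.
The 3 extra days are Saturday, Sunday, Monday — 2 of them qualify.
Total: 660 + 2 = 662.

662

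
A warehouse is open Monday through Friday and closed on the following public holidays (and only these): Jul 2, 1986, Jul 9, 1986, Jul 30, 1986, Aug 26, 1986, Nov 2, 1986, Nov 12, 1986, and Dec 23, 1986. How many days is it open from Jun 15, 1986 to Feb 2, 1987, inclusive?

160 working days

Jun 15, 1986 is a Sunday.
The range spans 233 days (inclusive of both endpoints).
233 = 7 × 33 + 2, so there are 33 full weeks plus 2 extra days.
Each full week contributes 5 weekdays (Mon–Fri): 33 × 5 = 165.
The 2 extra days are Sun, Mon — 1 of them qualifies.
Total: 165 + 1 = 166.
Holidays: Jul 2, 1986 (Wed); Jul 9, 1986 (Wed); Jul 30, 1986 (Wed); Aug 26, 1986 (Tue); Nov 2, 1986 (Sun); Nov 12, 1986 (Wed); Dec 23, 1986 (Tue).
6 of the 7 holidays fall on weekdays; the rest are weekends and were already excluded.
Business days: 166 − 6 = 160.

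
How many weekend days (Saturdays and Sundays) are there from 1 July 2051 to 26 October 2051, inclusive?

34

1 July 2051 is a Saturday.
The range spans 118 days (inclusive of both endpoints).
118 = 7 × 16 + 6, so there are 16 full weeks plus 6 extra days.
Each full week contributes 2 weekend days (Sat, Sun): 16 × 2 = 32.
The 6 extra days are Sat, Sun, Mon, Tue, Wed, Thu — 2 of them qualify.
Total: 32 + 2 = 34.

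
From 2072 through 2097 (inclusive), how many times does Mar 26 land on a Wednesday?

Day of week of March 26 in each year:
2072: Sat, 2073: Sun, 2074: Mon, 2075: Tue, 2076: Thu, 2077: Fri, 2078: Sat, 2079: Sun, 2080: Tue, 2081: Wed ✓, 2082: Thu, 2083: Fri, 2084: Sun, 2085: Mon, 2086: Tue, 2087: Wed ✓, 2088: Fri, 2089: Sat, 2090: Sun, 2091: Mon, 2092: Wed ✓, 2093: Thu, 2094: Fri, 2095: Sat, 2096: Mon, 2097: Tue
Wednesdays: 2081, 2087, 2092.

3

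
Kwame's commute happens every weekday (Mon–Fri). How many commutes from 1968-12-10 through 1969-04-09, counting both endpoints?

87 weekdays

1968-12-10 is a Tuesday.
The range spans 121 days (inclusive of both endpoints).
121 = 7 × 17 + 2, so there are 17 full weeks plus 2 extra days.
Each full week contributes 5 weekdays (Mon–Fri): 17 × 5 = 85.
The 2 extra days are Tuesday, Wednesday — 2 of them qualify.
Total: 85 + 2 = 87.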